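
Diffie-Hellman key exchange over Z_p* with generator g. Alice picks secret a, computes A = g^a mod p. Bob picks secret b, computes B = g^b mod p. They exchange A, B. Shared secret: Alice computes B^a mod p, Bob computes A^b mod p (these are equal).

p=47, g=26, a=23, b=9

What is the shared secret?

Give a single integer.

A = 26^23 mod 47  (bits of 23 = 10111)
  bit 0 = 1: r = r^2 * 26 mod 47 = 1^2 * 26 = 1*26 = 26
  bit 1 = 0: r = r^2 mod 47 = 26^2 = 18
  bit 2 = 1: r = r^2 * 26 mod 47 = 18^2 * 26 = 42*26 = 11
  bit 3 = 1: r = r^2 * 26 mod 47 = 11^2 * 26 = 27*26 = 44
  bit 4 = 1: r = r^2 * 26 mod 47 = 44^2 * 26 = 9*26 = 46
  -> A = 46
B = 26^9 mod 47  (bits of 9 = 1001)
  bit 0 = 1: r = r^2 * 26 mod 47 = 1^2 * 26 = 1*26 = 26
  bit 1 = 0: r = r^2 mod 47 = 26^2 = 18
  bit 2 = 0: r = r^2 mod 47 = 18^2 = 42
  bit 3 = 1: r = r^2 * 26 mod 47 = 42^2 * 26 = 25*26 = 39
  -> B = 39
s = B^a = 39^23 mod 47  (bits of 23 = 10111)
  bit 0 = 1: r = r^2 * 39 mod 47 = 1^2 * 39 = 1*39 = 39
  bit 1 = 0: r = r^2 mod 47 = 39^2 = 17
  bit 2 = 1: r = r^2 * 39 mod 47 = 17^2 * 39 = 7*39 = 38
  bit 3 = 1: r = r^2 * 39 mod 47 = 38^2 * 39 = 34*39 = 10
  bit 4 = 1: r = r^2 * 39 mod 47 = 10^2 * 39 = 6*39 = 46
  -> s = B^a = 46

Answer: 46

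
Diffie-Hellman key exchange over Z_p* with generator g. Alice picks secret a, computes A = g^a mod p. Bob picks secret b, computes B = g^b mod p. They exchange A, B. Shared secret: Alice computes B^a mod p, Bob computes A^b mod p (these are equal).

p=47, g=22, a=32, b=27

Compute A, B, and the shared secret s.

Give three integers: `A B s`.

A = 22^32 mod 47  (bits of 32 = 100000)
  bit 0 = 1: r = r^2 * 22 mod 47 = 1^2 * 22 = 1*22 = 22
  bit 1 = 0: r = r^2 mod 47 = 22^2 = 14
  bit 2 = 0: r = r^2 mod 47 = 14^2 = 8
  bit 3 = 0: r = r^2 mod 47 = 8^2 = 17
  bit 4 = 0: r = r^2 mod 47 = 17^2 = 7
  bit 5 = 0: r = r^2 mod 47 = 7^2 = 2
  -> A = 2
B = 22^27 mod 47  (bits of 27 = 11011)
  bit 0 = 1: r = r^2 * 22 mod 47 = 1^2 * 22 = 1*22 = 22
  bit 1 = 1: r = r^2 * 22 mod 47 = 22^2 * 22 = 14*22 = 26
  bit 2 = 0: r = r^2 mod 47 = 26^2 = 18
  bit 3 = 1: r = r^2 * 22 mod 47 = 18^2 * 22 = 42*22 = 31
  bit 4 = 1: r = r^2 * 22 mod 47 = 31^2 * 22 = 21*22 = 39
  -> B = 39
s = B^a = 39^32 mod 47  (bits of 32 = 100000)
  bit 0 = 1: r = r^2 * 39 mod 47 = 1^2 * 39 = 1*39 = 39
  bit 1 = 0: r = r^2 mod 47 = 39^2 = 17
  bit 2 = 0: r = r^2 mod 47 = 17^2 = 7
  bit 3 = 0: r = r^2 mod 47 = 7^2 = 2
  bit 4 = 0: r = r^2 mod 47 = 2^2 = 4
  bit 5 = 0: r = r^2 mod 47 = 4^2 = 16
  -> s = B^a = 16

Answer: 2 39 16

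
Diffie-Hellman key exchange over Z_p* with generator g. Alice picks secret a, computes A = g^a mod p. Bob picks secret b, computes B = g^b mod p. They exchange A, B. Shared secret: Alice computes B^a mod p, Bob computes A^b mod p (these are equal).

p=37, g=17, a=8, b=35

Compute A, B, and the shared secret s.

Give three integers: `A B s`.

A = 17^8 mod 37  (bits of 8 = 1000)
  bit 0 = 1: r = r^2 * 17 mod 37 = 1^2 * 17 = 1*17 = 17
  bit 1 = 0: r = r^2 mod 37 = 17^2 = 30
  bit 2 = 0: r = r^2 mod 37 = 30^2 = 12
  bit 3 = 0: r = r^2 mod 37 = 12^2 = 33
  -> A = 33
B = 17^35 mod 37  (bits of 35 = 100011)
  bit 0 = 1: r = r^2 * 17 mod 37 = 1^2 * 17 = 1*17 = 17
  bit 1 = 0: r = r^2 mod 37 = 17^2 = 30
  bit 2 = 0: r = r^2 mod 37 = 30^2 = 12
  bit 3 = 0: r = r^2 mod 37 = 12^2 = 33
  bit 4 = 1: r = r^2 * 17 mod 37 = 33^2 * 17 = 16*17 = 13
  bit 5 = 1: r = r^2 * 17 mod 37 = 13^2 * 17 = 21*17 = 24
  -> B = 24
s = B^a = 24^8 mod 37  (bits of 8 = 1000)
  bit 0 = 1: r = r^2 * 24 mod 37 = 1^2 * 24 = 1*24 = 24
  bit 1 = 0: r = r^2 mod 37 = 24^2 = 21
  bit 2 = 0: r = r^2 mod 37 = 21^2 = 34
  bit 3 = 0: r = r^2 mod 37 = 34^2 = 9
  -> s = B^a = 9

Answer: 33 24 9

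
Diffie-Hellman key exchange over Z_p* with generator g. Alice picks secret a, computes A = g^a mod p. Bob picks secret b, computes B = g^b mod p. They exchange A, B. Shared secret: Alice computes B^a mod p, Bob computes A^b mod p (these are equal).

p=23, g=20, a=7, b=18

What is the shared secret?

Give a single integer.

Answer: 13

Derivation:
A = 20^7 mod 23  (bits of 7 = 111)
  bit 0 = 1: r = r^2 * 20 mod 23 = 1^2 * 20 = 1*20 = 20
  bit 1 = 1: r = r^2 * 20 mod 23 = 20^2 * 20 = 9*20 = 19
  bit 2 = 1: r = r^2 * 20 mod 23 = 19^2 * 20 = 16*20 = 21
  -> A = 21
B = 20^18 mod 23  (bits of 18 = 10010)
  bit 0 = 1: r = r^2 * 20 mod 23 = 1^2 * 20 = 1*20 = 20
  bit 1 = 0: r = r^2 mod 23 = 20^2 = 9
  bit 2 = 0: r = r^2 mod 23 = 9^2 = 12
  bit 3 = 1: r = r^2 * 20 mod 23 = 12^2 * 20 = 6*20 = 5
  bit 4 = 0: r = r^2 mod 23 = 5^2 = 2
  -> B = 2
s = B^a = 2^7 mod 23  (bits of 7 = 111)
  bit 0 = 1: r = r^2 * 2 mod 23 = 1^2 * 2 = 1*2 = 2
  bit 1 = 1: r = r^2 * 2 mod 23 = 2^2 * 2 = 4*2 = 8
  bit 2 = 1: r = r^2 * 2 mod 23 = 8^2 * 2 = 18*2 = 13
  -> s = B^a = 13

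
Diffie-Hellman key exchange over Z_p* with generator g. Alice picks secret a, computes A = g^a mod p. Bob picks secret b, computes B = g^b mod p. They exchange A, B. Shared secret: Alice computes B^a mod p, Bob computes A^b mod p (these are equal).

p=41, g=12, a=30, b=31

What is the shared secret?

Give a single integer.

Answer: 9

Derivation:
A = 12^30 mod 41  (bits of 30 = 11110)
  bit 0 = 1: r = r^2 * 12 mod 41 = 1^2 * 12 = 1*12 = 12
  bit 1 = 1: r = r^2 * 12 mod 41 = 12^2 * 12 = 21*12 = 6
  bit 2 = 1: r = r^2 * 12 mod 41 = 6^2 * 12 = 36*12 = 22
  bit 3 = 1: r = r^2 * 12 mod 41 = 22^2 * 12 = 33*12 = 27
  bit 4 = 0: r = r^2 mod 41 = 27^2 = 32
  -> A = 32
B = 12^31 mod 41  (bits of 31 = 11111)
  bit 0 = 1: r = r^2 * 12 mod 41 = 1^2 * 12 = 1*12 = 12
  bit 1 = 1: r = r^2 * 12 mod 41 = 12^2 * 12 = 21*12 = 6
  bit 2 = 1: r = r^2 * 12 mod 41 = 6^2 * 12 = 36*12 = 22
  bit 3 = 1: r = r^2 * 12 mod 41 = 22^2 * 12 = 33*12 = 27
  bit 4 = 1: r = r^2 * 12 mod 41 = 27^2 * 12 = 32*12 = 15
  -> B = 15
s = B^a = 15^30 mod 41  (bits of 30 = 11110)
  bit 0 = 1: r = r^2 * 15 mod 41 = 1^2 * 15 = 1*15 = 15
  bit 1 = 1: r = r^2 * 15 mod 41 = 15^2 * 15 = 20*15 = 13
  bit 2 = 1: r = r^2 * 15 mod 41 = 13^2 * 15 = 5*15 = 34
  bit 3 = 1: r = r^2 * 15 mod 41 = 34^2 * 15 = 8*15 = 38
  bit 4 = 0: r = r^2 mod 41 = 38^2 = 9
  -> s = B^a = 9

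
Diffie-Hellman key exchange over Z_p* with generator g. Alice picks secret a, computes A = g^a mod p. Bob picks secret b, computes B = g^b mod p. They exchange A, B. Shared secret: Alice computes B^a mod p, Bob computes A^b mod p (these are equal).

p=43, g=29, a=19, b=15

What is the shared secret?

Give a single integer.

Answer: 32

Derivation:
A = 29^19 mod 43  (bits of 19 = 10011)
  bit 0 = 1: r = r^2 * 29 mod 43 = 1^2 * 29 = 1*29 = 29
  bit 1 = 0: r = r^2 mod 43 = 29^2 = 24
  bit 2 = 0: r = r^2 mod 43 = 24^2 = 17
  bit 3 = 1: r = r^2 * 29 mod 43 = 17^2 * 29 = 31*29 = 39
  bit 4 = 1: r = r^2 * 29 mod 43 = 39^2 * 29 = 16*29 = 34
  -> A = 34
B = 29^15 mod 43  (bits of 15 = 1111)
  bit 0 = 1: r = r^2 * 29 mod 43 = 1^2 * 29 = 1*29 = 29
  bit 1 = 1: r = r^2 * 29 mod 43 = 29^2 * 29 = 24*29 = 8
  bit 2 = 1: r = r^2 * 29 mod 43 = 8^2 * 29 = 21*29 = 7
  bit 3 = 1: r = r^2 * 29 mod 43 = 7^2 * 29 = 6*29 = 2
  -> B = 2
s = B^a = 2^19 mod 43  (bits of 19 = 10011)
  bit 0 = 1: r = r^2 * 2 mod 43 = 1^2 * 2 = 1*2 = 2
  bit 1 = 0: r = r^2 mod 43 = 2^2 = 4
  bit 2 = 0: r = r^2 mod 43 = 4^2 = 16
  bit 3 = 1: r = r^2 * 2 mod 43 = 16^2 * 2 = 41*2 = 39
  bit 4 = 1: r = r^2 * 2 mod 43 = 39^2 * 2 = 16*2 = 32
  -> s = B^a = 32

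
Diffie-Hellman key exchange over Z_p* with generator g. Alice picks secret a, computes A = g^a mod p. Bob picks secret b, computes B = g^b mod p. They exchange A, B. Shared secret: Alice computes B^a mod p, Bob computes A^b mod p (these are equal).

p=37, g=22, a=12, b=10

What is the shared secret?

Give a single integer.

Answer: 26

Derivation:
A = 22^12 mod 37  (bits of 12 = 1100)
  bit 0 = 1: r = r^2 * 22 mod 37 = 1^2 * 22 = 1*22 = 22
  bit 1 = 1: r = r^2 * 22 mod 37 = 22^2 * 22 = 3*22 = 29
  bit 2 = 0: r = r^2 mod 37 = 29^2 = 27
  bit 3 = 0: r = r^2 mod 37 = 27^2 = 26
  -> A = 26
B = 22^10 mod 37  (bits of 10 = 1010)
  bit 0 = 1: r = r^2 * 22 mod 37 = 1^2 * 22 = 1*22 = 22
  bit 1 = 0: r = r^2 mod 37 = 22^2 = 3
  bit 2 = 1: r = r^2 * 22 mod 37 = 3^2 * 22 = 9*22 = 13
  bit 3 = 0: r = r^2 mod 37 = 13^2 = 21
  -> B = 21
s = B^a = 21^12 mod 37  (bits of 12 = 1100)
  bit 0 = 1: r = r^2 * 21 mod 37 = 1^2 * 21 = 1*21 = 21
  bit 1 = 1: r = r^2 * 21 mod 37 = 21^2 * 21 = 34*21 = 11
  bit 2 = 0: r = r^2 mod 37 = 11^2 = 10
  bit 3 = 0: r = r^2 mod 37 = 10^2 = 26
  -> s = B^a = 26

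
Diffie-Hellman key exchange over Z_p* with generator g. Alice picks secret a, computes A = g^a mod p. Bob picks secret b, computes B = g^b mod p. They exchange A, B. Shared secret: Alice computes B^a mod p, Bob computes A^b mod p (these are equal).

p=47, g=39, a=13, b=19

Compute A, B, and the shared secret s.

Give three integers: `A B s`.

Answer: 29 20 15

Derivation:
A = 39^13 mod 47  (bits of 13 = 1101)
  bit 0 = 1: r = r^2 * 39 mod 47 = 1^2 * 39 = 1*39 = 39
  bit 1 = 1: r = r^2 * 39 mod 47 = 39^2 * 39 = 17*39 = 5
  bit 2 = 0: r = r^2 mod 47 = 5^2 = 25
  bit 3 = 1: r = r^2 * 39 mod 47 = 25^2 * 39 = 14*39 = 29
  -> A = 29
B = 39^19 mod 47  (bits of 19 = 10011)
  bit 0 = 1: r = r^2 * 39 mod 47 = 1^2 * 39 = 1*39 = 39
  bit 1 = 0: r = r^2 mod 47 = 39^2 = 17
  bit 2 = 0: r = r^2 mod 47 = 17^2 = 7
  bit 3 = 1: r = r^2 * 39 mod 47 = 7^2 * 39 = 2*39 = 31
  bit 4 = 1: r = r^2 * 39 mod 47 = 31^2 * 39 = 21*39 = 20
  -> B = 20
s = B^a = 20^13 mod 47  (bits of 13 = 1101)
  bit 0 = 1: r = r^2 * 20 mod 47 = 1^2 * 20 = 1*20 = 20
  bit 1 = 1: r = r^2 * 20 mod 47 = 20^2 * 20 = 24*20 = 10
  bit 2 = 0: r = r^2 mod 47 = 10^2 = 6
  bit 3 = 1: r = r^2 * 20 mod 47 = 6^2 * 20 = 36*20 = 15
  -> s = B^a = 15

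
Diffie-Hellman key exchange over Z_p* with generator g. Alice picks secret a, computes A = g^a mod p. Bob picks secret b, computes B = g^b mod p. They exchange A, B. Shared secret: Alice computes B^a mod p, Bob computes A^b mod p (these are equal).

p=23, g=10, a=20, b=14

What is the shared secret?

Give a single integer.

Answer: 4

Derivation:
A = 10^20 mod 23  (bits of 20 = 10100)
  bit 0 = 1: r = r^2 * 10 mod 23 = 1^2 * 10 = 1*10 = 10
  bit 1 = 0: r = r^2 mod 23 = 10^2 = 8
  bit 2 = 1: r = r^2 * 10 mod 23 = 8^2 * 10 = 18*10 = 19
  bit 3 = 0: r = r^2 mod 23 = 19^2 = 16
  bit 4 = 0: r = r^2 mod 23 = 16^2 = 3
  -> A = 3
B = 10^14 mod 23  (bits of 14 = 1110)
  bit 0 = 1: r = r^2 * 10 mod 23 = 1^2 * 10 = 1*10 = 10
  bit 1 = 1: r = r^2 * 10 mod 23 = 10^2 * 10 = 8*10 = 11
  bit 2 = 1: r = r^2 * 10 mod 23 = 11^2 * 10 = 6*10 = 14
  bit 3 = 0: r = r^2 mod 23 = 14^2 = 12
  -> B = 12
s = B^a = 12^20 mod 23  (bits of 20 = 10100)
  bit 0 = 1: r = r^2 * 12 mod 23 = 1^2 * 12 = 1*12 = 12
  bit 1 = 0: r = r^2 mod 23 = 12^2 = 6
  bit 2 = 1: r = r^2 * 12 mod 23 = 6^2 * 12 = 13*12 = 18
  bit 3 = 0: r = r^2 mod 23 = 18^2 = 2
  bit 4 = 0: r = r^2 mod 23 = 2^2 = 4
  -> s = B^a = 4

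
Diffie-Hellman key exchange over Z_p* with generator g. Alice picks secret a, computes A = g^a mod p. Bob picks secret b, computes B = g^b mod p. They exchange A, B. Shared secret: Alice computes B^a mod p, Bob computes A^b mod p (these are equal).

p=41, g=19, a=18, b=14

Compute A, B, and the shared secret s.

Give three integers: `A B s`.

Answer: 36 39 31

Derivation:
A = 19^18 mod 41  (bits of 18 = 10010)
  bit 0 = 1: r = r^2 * 19 mod 41 = 1^2 * 19 = 1*19 = 19
  bit 1 = 0: r = r^2 mod 41 = 19^2 = 33
  bit 2 = 0: r = r^2 mod 41 = 33^2 = 23
  bit 3 = 1: r = r^2 * 19 mod 41 = 23^2 * 19 = 37*19 = 6
  bit 4 = 0: r = r^2 mod 41 = 6^2 = 36
  -> A = 36
B = 19^14 mod 41  (bits of 14 = 1110)
  bit 0 = 1: r = r^2 * 19 mod 41 = 1^2 * 19 = 1*19 = 19
  bit 1 = 1: r = r^2 * 19 mod 41 = 19^2 * 19 = 33*19 = 12
  bit 2 = 1: r = r^2 * 19 mod 41 = 12^2 * 19 = 21*19 = 30
  bit 3 = 0: r = r^2 mod 41 = 30^2 = 39
  -> B = 39
s = B^a = 39^18 mod 41  (bits of 18 = 10010)
  bit 0 = 1: r = r^2 * 39 mod 41 = 1^2 * 39 = 1*39 = 39
  bit 1 = 0: r = r^2 mod 41 = 39^2 = 4
  bit 2 = 0: r = r^2 mod 41 = 4^2 = 16
  bit 3 = 1: r = r^2 * 39 mod 41 = 16^2 * 39 = 10*39 = 21
  bit 4 = 0: r = r^2 mod 41 = 21^2 = 31
  -> s = B^a = 31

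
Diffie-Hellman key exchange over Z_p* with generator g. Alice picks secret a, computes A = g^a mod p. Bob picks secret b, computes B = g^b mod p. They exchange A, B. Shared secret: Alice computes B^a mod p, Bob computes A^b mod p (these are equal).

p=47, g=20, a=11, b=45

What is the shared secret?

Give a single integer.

Answer: 11

Derivation:
A = 20^11 mod 47  (bits of 11 = 1011)
  bit 0 = 1: r = r^2 * 20 mod 47 = 1^2 * 20 = 1*20 = 20
  bit 1 = 0: r = r^2 mod 47 = 20^2 = 24
  bit 2 = 1: r = r^2 * 20 mod 47 = 24^2 * 20 = 12*20 = 5
  bit 3 = 1: r = r^2 * 20 mod 47 = 5^2 * 20 = 25*20 = 30
  -> A = 30
B = 20^45 mod 47  (bits of 45 = 101101)
  bit 0 = 1: r = r^2 * 20 mod 47 = 1^2 * 20 = 1*20 = 20
  bit 1 = 0: r = r^2 mod 47 = 20^2 = 24
  bit 2 = 1: r = r^2 * 20 mod 47 = 24^2 * 20 = 12*20 = 5
  bit 3 = 1: r = r^2 * 20 mod 47 = 5^2 * 20 = 25*20 = 30
  bit 4 = 0: r = r^2 mod 47 = 30^2 = 7
  bit 5 = 1: r = r^2 * 20 mod 47 = 7^2 * 20 = 2*20 = 40
  -> B = 40
s = B^a = 40^11 mod 47  (bits of 11 = 1011)
  bit 0 = 1: r = r^2 * 40 mod 47 = 1^2 * 40 = 1*40 = 40
  bit 1 = 0: r = r^2 mod 47 = 40^2 = 2
  bit 2 = 1: r = r^2 * 40 mod 47 = 2^2 * 40 = 4*40 = 19
  bit 3 = 1: r = r^2 * 40 mod 47 = 19^2 * 40 = 32*40 = 11
  -> s = B^a = 11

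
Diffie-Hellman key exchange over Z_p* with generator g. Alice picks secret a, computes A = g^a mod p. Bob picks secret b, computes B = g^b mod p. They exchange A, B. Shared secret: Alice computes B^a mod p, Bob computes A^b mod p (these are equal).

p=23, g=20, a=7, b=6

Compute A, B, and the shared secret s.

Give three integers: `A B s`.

Answer: 21 16 18

Derivation:
A = 20^7 mod 23  (bits of 7 = 111)
  bit 0 = 1: r = r^2 * 20 mod 23 = 1^2 * 20 = 1*20 = 20
  bit 1 = 1: r = r^2 * 20 mod 23 = 20^2 * 20 = 9*20 = 19
  bit 2 = 1: r = r^2 * 20 mod 23 = 19^2 * 20 = 16*20 = 21
  -> A = 21
B = 20^6 mod 23  (bits of 6 = 110)
  bit 0 = 1: r = r^2 * 20 mod 23 = 1^2 * 20 = 1*20 = 20
  bit 1 = 1: r = r^2 * 20 mod 23 = 20^2 * 20 = 9*20 = 19
  bit 2 = 0: r = r^2 mod 23 = 19^2 = 16
  -> B = 16
s = B^a = 16^7 mod 23  (bits of 7 = 111)
  bit 0 = 1: r = r^2 * 16 mod 23 = 1^2 * 16 = 1*16 = 16
  bit 1 = 1: r = r^2 * 16 mod 23 = 16^2 * 16 = 3*16 = 2
  bit 2 = 1: r = r^2 * 16 mod 23 = 2^2 * 16 = 4*16 = 18
  -> s = B^a = 18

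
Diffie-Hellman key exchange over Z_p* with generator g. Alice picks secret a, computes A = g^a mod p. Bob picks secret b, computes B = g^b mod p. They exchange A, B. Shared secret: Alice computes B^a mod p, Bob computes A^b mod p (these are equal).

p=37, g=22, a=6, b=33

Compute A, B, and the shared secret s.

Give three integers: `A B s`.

Answer: 27 23 36

Derivation:
A = 22^6 mod 37  (bits of 6 = 110)
  bit 0 = 1: r = r^2 * 22 mod 37 = 1^2 * 22 = 1*22 = 22
  bit 1 = 1: r = r^2 * 22 mod 37 = 22^2 * 22 = 3*22 = 29
  bit 2 = 0: r = r^2 mod 37 = 29^2 = 27
  -> A = 27
B = 22^33 mod 37  (bits of 33 = 100001)
  bit 0 = 1: r = r^2 * 22 mod 37 = 1^2 * 22 = 1*22 = 22
  bit 1 = 0: r = r^2 mod 37 = 22^2 = 3
  bit 2 = 0: r = r^2 mod 37 = 3^2 = 9
  bit 3 = 0: r = r^2 mod 37 = 9^2 = 7
  bit 4 = 0: r = r^2 mod 37 = 7^2 = 12
  bit 5 = 1: r = r^2 * 22 mod 37 = 12^2 * 22 = 33*22 = 23
  -> B = 23
s = B^a = 23^6 mod 37  (bits of 6 = 110)
  bit 0 = 1: r = r^2 * 23 mod 37 = 1^2 * 23 = 1*23 = 23
  bit 1 = 1: r = r^2 * 23 mod 37 = 23^2 * 23 = 11*23 = 31
  bit 2 = 0: r = r^2 mod 37 = 31^2 = 36
  -> s = B^a = 36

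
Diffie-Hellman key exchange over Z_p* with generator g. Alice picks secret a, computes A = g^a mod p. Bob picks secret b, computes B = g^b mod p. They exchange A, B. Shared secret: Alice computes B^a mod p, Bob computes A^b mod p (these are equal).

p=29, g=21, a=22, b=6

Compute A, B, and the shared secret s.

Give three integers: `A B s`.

A = 21^22 mod 29  (bits of 22 = 10110)
  bit 0 = 1: r = r^2 * 21 mod 29 = 1^2 * 21 = 1*21 = 21
  bit 1 = 0: r = r^2 mod 29 = 21^2 = 6
  bit 2 = 1: r = r^2 * 21 mod 29 = 6^2 * 21 = 7*21 = 2
  bit 3 = 1: r = r^2 * 21 mod 29 = 2^2 * 21 = 4*21 = 26
  bit 4 = 0: r = r^2 mod 29 = 26^2 = 9
  -> A = 9
B = 21^6 mod 29  (bits of 6 = 110)
  bit 0 = 1: r = r^2 * 21 mod 29 = 1^2 * 21 = 1*21 = 21
  bit 1 = 1: r = r^2 * 21 mod 29 = 21^2 * 21 = 6*21 = 10
  bit 2 = 0: r = r^2 mod 29 = 10^2 = 13
  -> B = 13
s = B^a = 13^22 mod 29  (bits of 22 = 10110)
  bit 0 = 1: r = r^2 * 13 mod 29 = 1^2 * 13 = 1*13 = 13
  bit 1 = 0: r = r^2 mod 29 = 13^2 = 24
  bit 2 = 1: r = r^2 * 13 mod 29 = 24^2 * 13 = 25*13 = 6
  bit 3 = 1: r = r^2 * 13 mod 29 = 6^2 * 13 = 7*13 = 4
  bit 4 = 0: r = r^2 mod 29 = 4^2 = 16
  -> s = B^a = 16

Answer: 9 13 16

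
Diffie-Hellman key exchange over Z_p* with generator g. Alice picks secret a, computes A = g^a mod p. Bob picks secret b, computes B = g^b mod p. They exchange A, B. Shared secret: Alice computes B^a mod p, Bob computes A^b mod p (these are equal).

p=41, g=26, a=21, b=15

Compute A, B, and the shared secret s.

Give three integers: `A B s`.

Answer: 15 3 38

Derivation:
A = 26^21 mod 41  (bits of 21 = 10101)
  bit 0 = 1: r = r^2 * 26 mod 41 = 1^2 * 26 = 1*26 = 26
  bit 1 = 0: r = r^2 mod 41 = 26^2 = 20
  bit 2 = 1: r = r^2 * 26 mod 41 = 20^2 * 26 = 31*26 = 27
  bit 3 = 0: r = r^2 mod 41 = 27^2 = 32
  bit 4 = 1: r = r^2 * 26 mod 41 = 32^2 * 26 = 40*26 = 15
  -> A = 15
B = 26^15 mod 41  (bits of 15 = 1111)
  bit 0 = 1: r = r^2 * 26 mod 41 = 1^2 * 26 = 1*26 = 26
  bit 1 = 1: r = r^2 * 26 mod 41 = 26^2 * 26 = 20*26 = 28
  bit 2 = 1: r = r^2 * 26 mod 41 = 28^2 * 26 = 5*26 = 7
  bit 3 = 1: r = r^2 * 26 mod 41 = 7^2 * 26 = 8*26 = 3
  -> B = 3
s = B^a = 3^21 mod 41  (bits of 21 = 10101)
  bit 0 = 1: r = r^2 * 3 mod 41 = 1^2 * 3 = 1*3 = 3
  bit 1 = 0: r = r^2 mod 41 = 3^2 = 9
  bit 2 = 1: r = r^2 * 3 mod 41 = 9^2 * 3 = 40*3 = 38
  bit 3 = 0: r = r^2 mod 41 = 38^2 = 9
  bit 4 = 1: r = r^2 * 3 mod 41 = 9^2 * 3 = 40*3 = 38
  -> s = B^a = 38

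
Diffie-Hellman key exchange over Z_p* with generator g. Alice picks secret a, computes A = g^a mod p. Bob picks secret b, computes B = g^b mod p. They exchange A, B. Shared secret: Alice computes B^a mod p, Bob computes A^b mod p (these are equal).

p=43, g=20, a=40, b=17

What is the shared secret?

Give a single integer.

Answer: 9

Derivation:
A = 20^40 mod 43  (bits of 40 = 101000)
  bit 0 = 1: r = r^2 * 20 mod 43 = 1^2 * 20 = 1*20 = 20
  bit 1 = 0: r = r^2 mod 43 = 20^2 = 13
  bit 2 = 1: r = r^2 * 20 mod 43 = 13^2 * 20 = 40*20 = 26
  bit 3 = 0: r = r^2 mod 43 = 26^2 = 31
  bit 4 = 0: r = r^2 mod 43 = 31^2 = 15
  bit 5 = 0: r = r^2 mod 43 = 15^2 = 10
  -> A = 10
B = 20^17 mod 43  (bits of 17 = 10001)
  bit 0 = 1: r = r^2 * 20 mod 43 = 1^2 * 20 = 1*20 = 20
  bit 1 = 0: r = r^2 mod 43 = 20^2 = 13
  bit 2 = 0: r = r^2 mod 43 = 13^2 = 40
  bit 3 = 0: r = r^2 mod 43 = 40^2 = 9
  bit 4 = 1: r = r^2 * 20 mod 43 = 9^2 * 20 = 38*20 = 29
  -> B = 29
s = B^a = 29^40 mod 43  (bits of 40 = 101000)
  bit 0 = 1: r = r^2 * 29 mod 43 = 1^2 * 29 = 1*29 = 29
  bit 1 = 0: r = r^2 mod 43 = 29^2 = 24
  bit 2 = 1: r = r^2 * 29 mod 43 = 24^2 * 29 = 17*29 = 20
  bit 3 = 0: r = r^2 mod 43 = 20^2 = 13
  bit 4 = 0: r = r^2 mod 43 = 13^2 = 40
  bit 5 = 0: r = r^2 mod 43 = 40^2 = 9
  -> s = B^a = 9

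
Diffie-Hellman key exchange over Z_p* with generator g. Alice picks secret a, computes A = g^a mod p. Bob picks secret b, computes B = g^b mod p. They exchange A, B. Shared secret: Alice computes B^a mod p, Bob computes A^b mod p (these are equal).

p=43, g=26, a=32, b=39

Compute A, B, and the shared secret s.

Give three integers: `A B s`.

Answer: 24 39 41

Derivation:
A = 26^32 mod 43  (bits of 32 = 100000)
  bit 0 = 1: r = r^2 * 26 mod 43 = 1^2 * 26 = 1*26 = 26
  bit 1 = 0: r = r^2 mod 43 = 26^2 = 31
  bit 2 = 0: r = r^2 mod 43 = 31^2 = 15
  bit 3 = 0: r = r^2 mod 43 = 15^2 = 10
  bit 4 = 0: r = r^2 mod 43 = 10^2 = 14
  bit 5 = 0: r = r^2 mod 43 = 14^2 = 24
  -> A = 24
B = 26^39 mod 43  (bits of 39 = 100111)
  bit 0 = 1: r = r^2 * 26 mod 43 = 1^2 * 26 = 1*26 = 26
  bit 1 = 0: r = r^2 mod 43 = 26^2 = 31
  bit 2 = 0: r = r^2 mod 43 = 31^2 = 15
  bit 3 = 1: r = r^2 * 26 mod 43 = 15^2 * 26 = 10*26 = 2
  bit 4 = 1: r = r^2 * 26 mod 43 = 2^2 * 26 = 4*26 = 18
  bit 5 = 1: r = r^2 * 26 mod 43 = 18^2 * 26 = 23*26 = 39
  -> B = 39
s = B^a = 39^32 mod 43  (bits of 32 = 100000)
  bit 0 = 1: r = r^2 * 39 mod 43 = 1^2 * 39 = 1*39 = 39
  bit 1 = 0: r = r^2 mod 43 = 39^2 = 16
  bit 2 = 0: r = r^2 mod 43 = 16^2 = 41
  bit 3 = 0: r = r^2 mod 43 = 41^2 = 4
  bit 4 = 0: r = r^2 mod 43 = 4^2 = 16
  bit 5 = 0: r = r^2 mod 43 = 16^2 = 41
  -> s = B^a = 41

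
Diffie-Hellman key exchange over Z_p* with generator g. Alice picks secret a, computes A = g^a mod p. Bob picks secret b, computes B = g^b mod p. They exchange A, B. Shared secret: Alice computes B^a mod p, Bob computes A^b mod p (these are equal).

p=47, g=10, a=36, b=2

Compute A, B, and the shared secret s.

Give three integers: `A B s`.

Answer: 9 6 34

Derivation:
A = 10^36 mod 47  (bits of 36 = 100100)
  bit 0 = 1: r = r^2 * 10 mod 47 = 1^2 * 10 = 1*10 = 10
  bit 1 = 0: r = r^2 mod 47 = 10^2 = 6
  bit 2 = 0: r = r^2 mod 47 = 6^2 = 36
  bit 3 = 1: r = r^2 * 10 mod 47 = 36^2 * 10 = 27*10 = 35
  bit 4 = 0: r = r^2 mod 47 = 35^2 = 3
  bit 5 = 0: r = r^2 mod 47 = 3^2 = 9
  -> A = 9
B = 10^2 mod 47  (bits of 2 = 10)
  bit 0 = 1: r = r^2 * 10 mod 47 = 1^2 * 10 = 1*10 = 10
  bit 1 = 0: r = r^2 mod 47 = 10^2 = 6
  -> B = 6
s = B^a = 6^36 mod 47  (bits of 36 = 100100)
  bit 0 = 1: r = r^2 * 6 mod 47 = 1^2 * 6 = 1*6 = 6
  bit 1 = 0: r = r^2 mod 47 = 6^2 = 36
  bit 2 = 0: r = r^2 mod 47 = 36^2 = 27
  bit 3 = 1: r = r^2 * 6 mod 47 = 27^2 * 6 = 24*6 = 3
  bit 4 = 0: r = r^2 mod 47 = 3^2 = 9
  bit 5 = 0: r = r^2 mod 47 = 9^2 = 34
  -> s = B^a = 34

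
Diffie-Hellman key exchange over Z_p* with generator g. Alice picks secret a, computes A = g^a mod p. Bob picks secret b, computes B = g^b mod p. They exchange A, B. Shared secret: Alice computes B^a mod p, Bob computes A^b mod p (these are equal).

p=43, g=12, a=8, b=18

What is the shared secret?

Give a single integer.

A = 12^8 mod 43  (bits of 8 = 1000)
  bit 0 = 1: r = r^2 * 12 mod 43 = 1^2 * 12 = 1*12 = 12
  bit 1 = 0: r = r^2 mod 43 = 12^2 = 15
  bit 2 = 0: r = r^2 mod 43 = 15^2 = 10
  bit 3 = 0: r = r^2 mod 43 = 10^2 = 14
  -> A = 14
B = 12^18 mod 43  (bits of 18 = 10010)
  bit 0 = 1: r = r^2 * 12 mod 43 = 1^2 * 12 = 1*12 = 12
  bit 1 = 0: r = r^2 mod 43 = 12^2 = 15
  bit 2 = 0: r = r^2 mod 43 = 15^2 = 10
  bit 3 = 1: r = r^2 * 12 mod 43 = 10^2 * 12 = 14*12 = 39
  bit 4 = 0: r = r^2 mod 43 = 39^2 = 16
  -> B = 16
s = B^a = 16^8 mod 43  (bits of 8 = 1000)
  bit 0 = 1: r = r^2 * 16 mod 43 = 1^2 * 16 = 1*16 = 16
  bit 1 = 0: r = r^2 mod 43 = 16^2 = 41
  bit 2 = 0: r = r^2 mod 43 = 41^2 = 4
  bit 3 = 0: r = r^2 mod 43 = 4^2 = 16
  -> s = B^a = 16

Answer: 16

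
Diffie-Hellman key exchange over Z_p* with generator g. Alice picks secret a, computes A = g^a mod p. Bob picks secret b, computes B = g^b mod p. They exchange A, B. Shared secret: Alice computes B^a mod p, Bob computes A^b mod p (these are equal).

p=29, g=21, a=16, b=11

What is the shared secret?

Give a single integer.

Answer: 20

Derivation:
A = 21^16 mod 29  (bits of 16 = 10000)
  bit 0 = 1: r = r^2 * 21 mod 29 = 1^2 * 21 = 1*21 = 21
  bit 1 = 0: r = r^2 mod 29 = 21^2 = 6
  bit 2 = 0: r = r^2 mod 29 = 6^2 = 7
  bit 3 = 0: r = r^2 mod 29 = 7^2 = 20
  bit 4 = 0: r = r^2 mod 29 = 20^2 = 23
  -> A = 23
B = 21^11 mod 29  (bits of 11 = 1011)
  bit 0 = 1: r = r^2 * 21 mod 29 = 1^2 * 21 = 1*21 = 21
  bit 1 = 0: r = r^2 mod 29 = 21^2 = 6
  bit 2 = 1: r = r^2 * 21 mod 29 = 6^2 * 21 = 7*21 = 2
  bit 3 = 1: r = r^2 * 21 mod 29 = 2^2 * 21 = 4*21 = 26
  -> B = 26
s = B^a = 26^16 mod 29  (bits of 16 = 10000)
  bit 0 = 1: r = r^2 * 26 mod 29 = 1^2 * 26 = 1*26 = 26
  bit 1 = 0: r = r^2 mod 29 = 26^2 = 9
  bit 2 = 0: r = r^2 mod 29 = 9^2 = 23
  bit 3 = 0: r = r^2 mod 29 = 23^2 = 7
  bit 4 = 0: r = r^2 mod 29 = 7^2 = 20
  -> s = B^a = 20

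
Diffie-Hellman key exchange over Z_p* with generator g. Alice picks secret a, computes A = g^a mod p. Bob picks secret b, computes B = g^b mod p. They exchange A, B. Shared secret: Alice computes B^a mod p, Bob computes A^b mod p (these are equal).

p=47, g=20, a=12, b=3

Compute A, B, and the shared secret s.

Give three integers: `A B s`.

Answer: 36 10 32

Derivation:
A = 20^12 mod 47  (bits of 12 = 1100)
  bit 0 = 1: r = r^2 * 20 mod 47 = 1^2 * 20 = 1*20 = 20
  bit 1 = 1: r = r^2 * 20 mod 47 = 20^2 * 20 = 24*20 = 10
  bit 2 = 0: r = r^2 mod 47 = 10^2 = 6
  bit 3 = 0: r = r^2 mod 47 = 6^2 = 36
  -> A = 36
B = 20^3 mod 47  (bits of 3 = 11)
  bit 0 = 1: r = r^2 * 20 mod 47 = 1^2 * 20 = 1*20 = 20
  bit 1 = 1: r = r^2 * 20 mod 47 = 20^2 * 20 = 24*20 = 10
  -> B = 10
s = B^a = 10^12 mod 47  (bits of 12 = 1100)
  bit 0 = 1: r = r^2 * 10 mod 47 = 1^2 * 10 = 1*10 = 10
  bit 1 = 1: r = r^2 * 10 mod 47 = 10^2 * 10 = 6*10 = 13
  bit 2 = 0: r = r^2 mod 47 = 13^2 = 28
  bit 3 = 0: r = r^2 mod 47 = 28^2 = 32
  -> s = B^a = 32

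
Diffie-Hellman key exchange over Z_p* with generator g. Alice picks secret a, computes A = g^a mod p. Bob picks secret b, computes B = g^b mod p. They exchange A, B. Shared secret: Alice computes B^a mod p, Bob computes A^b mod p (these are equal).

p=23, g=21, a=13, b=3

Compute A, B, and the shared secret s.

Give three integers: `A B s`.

Answer: 19 15 5

Derivation:
A = 21^13 mod 23  (bits of 13 = 1101)
  bit 0 = 1: r = r^2 * 21 mod 23 = 1^2 * 21 = 1*21 = 21
  bit 1 = 1: r = r^2 * 21 mod 23 = 21^2 * 21 = 4*21 = 15
  bit 2 = 0: r = r^2 mod 23 = 15^2 = 18
  bit 3 = 1: r = r^2 * 21 mod 23 = 18^2 * 21 = 2*21 = 19
  -> A = 19
B = 21^3 mod 23  (bits of 3 = 11)
  bit 0 = 1: r = r^2 * 21 mod 23 = 1^2 * 21 = 1*21 = 21
  bit 1 = 1: r = r^2 * 21 mod 23 = 21^2 * 21 = 4*21 = 15
  -> B = 15
s = B^a = 15^13 mod 23  (bits of 13 = 1101)
  bit 0 = 1: r = r^2 * 15 mod 23 = 1^2 * 15 = 1*15 = 15
  bit 1 = 1: r = r^2 * 15 mod 23 = 15^2 * 15 = 18*15 = 17
  bit 2 = 0: r = r^2 mod 23 = 17^2 = 13
  bit 3 = 1: r = r^2 * 15 mod 23 = 13^2 * 15 = 8*15 = 5
  -> s = B^a = 5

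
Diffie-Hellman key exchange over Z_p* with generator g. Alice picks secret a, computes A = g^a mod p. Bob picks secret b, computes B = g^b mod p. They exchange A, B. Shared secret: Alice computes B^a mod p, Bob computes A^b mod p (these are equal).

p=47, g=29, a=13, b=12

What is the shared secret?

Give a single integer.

A = 29^13 mod 47  (bits of 13 = 1101)
  bit 0 = 1: r = r^2 * 29 mod 47 = 1^2 * 29 = 1*29 = 29
  bit 1 = 1: r = r^2 * 29 mod 47 = 29^2 * 29 = 42*29 = 43
  bit 2 = 0: r = r^2 mod 47 = 43^2 = 16
  bit 3 = 1: r = r^2 * 29 mod 47 = 16^2 * 29 = 21*29 = 45
  -> A = 45
B = 29^12 mod 47  (bits of 12 = 1100)
  bit 0 = 1: r = r^2 * 29 mod 47 = 1^2 * 29 = 1*29 = 29
  bit 1 = 1: r = r^2 * 29 mod 47 = 29^2 * 29 = 42*29 = 43
  bit 2 = 0: r = r^2 mod 47 = 43^2 = 16
  bit 3 = 0: r = r^2 mod 47 = 16^2 = 21
  -> B = 21
s = B^a = 21^13 mod 47  (bits of 13 = 1101)
  bit 0 = 1: r = r^2 * 21 mod 47 = 1^2 * 21 = 1*21 = 21
  bit 1 = 1: r = r^2 * 21 mod 47 = 21^2 * 21 = 18*21 = 2
  bit 2 = 0: r = r^2 mod 47 = 2^2 = 4
  bit 3 = 1: r = r^2 * 21 mod 47 = 4^2 * 21 = 16*21 = 7
  -> s = B^a = 7

Answer: 7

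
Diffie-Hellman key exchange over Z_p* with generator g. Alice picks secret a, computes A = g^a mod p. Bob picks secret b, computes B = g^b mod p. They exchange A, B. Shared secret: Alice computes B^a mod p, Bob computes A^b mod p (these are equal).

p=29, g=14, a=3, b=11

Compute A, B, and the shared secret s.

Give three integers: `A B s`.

Answer: 18 8 19

Derivation:
A = 14^3 mod 29  (bits of 3 = 11)
  bit 0 = 1: r = r^2 * 14 mod 29 = 1^2 * 14 = 1*14 = 14
  bit 1 = 1: r = r^2 * 14 mod 29 = 14^2 * 14 = 22*14 = 18
  -> A = 18
B = 14^11 mod 29  (bits of 11 = 1011)
  bit 0 = 1: r = r^2 * 14 mod 29 = 1^2 * 14 = 1*14 = 14
  bit 1 = 0: r = r^2 mod 29 = 14^2 = 22
  bit 2 = 1: r = r^2 * 14 mod 29 = 22^2 * 14 = 20*14 = 19
  bit 3 = 1: r = r^2 * 14 mod 29 = 19^2 * 14 = 13*14 = 8
  -> B = 8
s = B^a = 8^3 mod 29  (bits of 3 = 11)
  bit 0 = 1: r = r^2 * 8 mod 29 = 1^2 * 8 = 1*8 = 8
  bit 1 = 1: r = r^2 * 8 mod 29 = 8^2 * 8 = 6*8 = 19
  -> s = B^a = 19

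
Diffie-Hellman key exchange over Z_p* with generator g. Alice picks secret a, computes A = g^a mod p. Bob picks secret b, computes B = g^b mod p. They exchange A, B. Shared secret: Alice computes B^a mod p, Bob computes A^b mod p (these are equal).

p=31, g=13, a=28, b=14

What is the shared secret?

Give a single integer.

A = 13^28 mod 31  (bits of 28 = 11100)
  bit 0 = 1: r = r^2 * 13 mod 31 = 1^2 * 13 = 1*13 = 13
  bit 1 = 1: r = r^2 * 13 mod 31 = 13^2 * 13 = 14*13 = 27
  bit 2 = 1: r = r^2 * 13 mod 31 = 27^2 * 13 = 16*13 = 22
  bit 3 = 0: r = r^2 mod 31 = 22^2 = 19
  bit 4 = 0: r = r^2 mod 31 = 19^2 = 20
  -> A = 20
B = 13^14 mod 31  (bits of 14 = 1110)
  bit 0 = 1: r = r^2 * 13 mod 31 = 1^2 * 13 = 1*13 = 13
  bit 1 = 1: r = r^2 * 13 mod 31 = 13^2 * 13 = 14*13 = 27
  bit 2 = 1: r = r^2 * 13 mod 31 = 27^2 * 13 = 16*13 = 22
  bit 3 = 0: r = r^2 mod 31 = 22^2 = 19
  -> B = 19
s = B^a = 19^28 mod 31  (bits of 28 = 11100)
  bit 0 = 1: r = r^2 * 19 mod 31 = 1^2 * 19 = 1*19 = 19
  bit 1 = 1: r = r^2 * 19 mod 31 = 19^2 * 19 = 20*19 = 8
  bit 2 = 1: r = r^2 * 19 mod 31 = 8^2 * 19 = 2*19 = 7
  bit 3 = 0: r = r^2 mod 31 = 7^2 = 18
  bit 4 = 0: r = r^2 mod 31 = 18^2 = 14
  -> s = B^a = 14

Answer: 14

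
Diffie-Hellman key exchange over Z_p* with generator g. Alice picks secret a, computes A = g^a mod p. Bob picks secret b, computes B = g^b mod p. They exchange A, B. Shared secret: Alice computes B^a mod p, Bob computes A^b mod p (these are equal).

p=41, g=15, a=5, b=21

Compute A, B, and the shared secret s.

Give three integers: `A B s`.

Answer: 14 26 27

Derivation:
A = 15^5 mod 41  (bits of 5 = 101)
  bit 0 = 1: r = r^2 * 15 mod 41 = 1^2 * 15 = 1*15 = 15
  bit 1 = 0: r = r^2 mod 41 = 15^2 = 20
  bit 2 = 1: r = r^2 * 15 mod 41 = 20^2 * 15 = 31*15 = 14
  -> A = 14
B = 15^21 mod 41  (bits of 21 = 10101)
  bit 0 = 1: r = r^2 * 15 mod 41 = 1^2 * 15 = 1*15 = 15
  bit 1 = 0: r = r^2 mod 41 = 15^2 = 20
  bit 2 = 1: r = r^2 * 15 mod 41 = 20^2 * 15 = 31*15 = 14
  bit 3 = 0: r = r^2 mod 41 = 14^2 = 32
  bit 4 = 1: r = r^2 * 15 mod 41 = 32^2 * 15 = 40*15 = 26
  -> B = 26
s = B^a = 26^5 mod 41  (bits of 5 = 101)
  bit 0 = 1: r = r^2 * 26 mod 41 = 1^2 * 26 = 1*26 = 26
  bit 1 = 0: r = r^2 mod 41 = 26^2 = 20
  bit 2 = 1: r = r^2 * 26 mod 41 = 20^2 * 26 = 31*26 = 27
  -> s = B^a = 27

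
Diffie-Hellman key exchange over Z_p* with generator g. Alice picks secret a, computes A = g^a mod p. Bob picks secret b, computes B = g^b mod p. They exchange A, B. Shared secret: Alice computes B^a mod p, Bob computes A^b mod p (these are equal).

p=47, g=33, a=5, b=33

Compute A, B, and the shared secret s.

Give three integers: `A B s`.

Answer: 44 38 30

Derivation:
A = 33^5 mod 47  (bits of 5 = 101)
  bit 0 = 1: r = r^2 * 33 mod 47 = 1^2 * 33 = 1*33 = 33
  bit 1 = 0: r = r^2 mod 47 = 33^2 = 8
  bit 2 = 1: r = r^2 * 33 mod 47 = 8^2 * 33 = 17*33 = 44
  -> A = 44
B = 33^33 mod 47  (bits of 33 = 100001)
  bit 0 = 1: r = r^2 * 33 mod 47 = 1^2 * 33 = 1*33 = 33
  bit 1 = 0: r = r^2 mod 47 = 33^2 = 8
  bit 2 = 0: r = r^2 mod 47 = 8^2 = 17
  bit 3 = 0: r = r^2 mod 47 = 17^2 = 7
  bit 4 = 0: r = r^2 mod 47 = 7^2 = 2
  bit 5 = 1: r = r^2 * 33 mod 47 = 2^2 * 33 = 4*33 = 38
  -> B = 38
s = B^a = 38^5 mod 47  (bits of 5 = 101)
  bit 0 = 1: r = r^2 * 38 mod 47 = 1^2 * 38 = 1*38 = 38
  bit 1 = 0: r = r^2 mod 47 = 38^2 = 34
  bit 2 = 1: r = r^2 * 38 mod 47 = 34^2 * 38 = 28*38 = 30
  -> s = B^a = 30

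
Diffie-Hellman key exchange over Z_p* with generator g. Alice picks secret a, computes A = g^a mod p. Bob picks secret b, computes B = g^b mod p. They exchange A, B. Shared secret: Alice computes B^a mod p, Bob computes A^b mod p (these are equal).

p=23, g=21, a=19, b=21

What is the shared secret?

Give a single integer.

A = 21^19 mod 23  (bits of 19 = 10011)
  bit 0 = 1: r = r^2 * 21 mod 23 = 1^2 * 21 = 1*21 = 21
  bit 1 = 0: r = r^2 mod 23 = 21^2 = 4
  bit 2 = 0: r = r^2 mod 23 = 4^2 = 16
  bit 3 = 1: r = r^2 * 21 mod 23 = 16^2 * 21 = 3*21 = 17
  bit 4 = 1: r = r^2 * 21 mod 23 = 17^2 * 21 = 13*21 = 20
  -> A = 20
B = 21^21 mod 23  (bits of 21 = 10101)
  bit 0 = 1: r = r^2 * 21 mod 23 = 1^2 * 21 = 1*21 = 21
  bit 1 = 0: r = r^2 mod 23 = 21^2 = 4
  bit 2 = 1: r = r^2 * 21 mod 23 = 4^2 * 21 = 16*21 = 14
  bit 3 = 0: r = r^2 mod 23 = 14^2 = 12
  bit 4 = 1: r = r^2 * 21 mod 23 = 12^2 * 21 = 6*21 = 11
  -> B = 11
s = B^a = 11^19 mod 23  (bits of 19 = 10011)
  bit 0 = 1: r = r^2 * 11 mod 23 = 1^2 * 11 = 1*11 = 11
  bit 1 = 0: r = r^2 mod 23 = 11^2 = 6
  bit 2 = 0: r = r^2 mod 23 = 6^2 = 13
  bit 3 = 1: r = r^2 * 11 mod 23 = 13^2 * 11 = 8*11 = 19
  bit 4 = 1: r = r^2 * 11 mod 23 = 19^2 * 11 = 16*11 = 15
  -> s = B^a = 15

Answer: 15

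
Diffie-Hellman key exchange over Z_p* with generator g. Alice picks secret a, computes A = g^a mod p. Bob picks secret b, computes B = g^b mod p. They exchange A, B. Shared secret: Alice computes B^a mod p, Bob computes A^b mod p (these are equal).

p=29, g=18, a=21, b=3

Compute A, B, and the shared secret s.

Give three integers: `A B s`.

A = 18^21 mod 29  (bits of 21 = 10101)
  bit 0 = 1: r = r^2 * 18 mod 29 = 1^2 * 18 = 1*18 = 18
  bit 1 = 0: r = r^2 mod 29 = 18^2 = 5
  bit 2 = 1: r = r^2 * 18 mod 29 = 5^2 * 18 = 25*18 = 15
  bit 3 = 0: r = r^2 mod 29 = 15^2 = 22
  bit 4 = 1: r = r^2 * 18 mod 29 = 22^2 * 18 = 20*18 = 12
  -> A = 12
B = 18^3 mod 29  (bits of 3 = 11)
  bit 0 = 1: r = r^2 * 18 mod 29 = 1^2 * 18 = 1*18 = 18
  bit 1 = 1: r = r^2 * 18 mod 29 = 18^2 * 18 = 5*18 = 3
  -> B = 3
s = B^a = 3^21 mod 29  (bits of 21 = 10101)
  bit 0 = 1: r = r^2 * 3 mod 29 = 1^2 * 3 = 1*3 = 3
  bit 1 = 0: r = r^2 mod 29 = 3^2 = 9
  bit 2 = 1: r = r^2 * 3 mod 29 = 9^2 * 3 = 23*3 = 11
  bit 3 = 0: r = r^2 mod 29 = 11^2 = 5
  bit 4 = 1: r = r^2 * 3 mod 29 = 5^2 * 3 = 25*3 = 17
  -> s = B^a = 17

Answer: 12 3 17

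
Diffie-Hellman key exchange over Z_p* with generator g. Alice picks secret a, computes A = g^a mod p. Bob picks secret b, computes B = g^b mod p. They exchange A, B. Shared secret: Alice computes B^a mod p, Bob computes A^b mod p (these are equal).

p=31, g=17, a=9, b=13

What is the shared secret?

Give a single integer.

Answer: 29

Derivation:
A = 17^9 mod 31  (bits of 9 = 1001)
  bit 0 = 1: r = r^2 * 17 mod 31 = 1^2 * 17 = 1*17 = 17
  bit 1 = 0: r = r^2 mod 31 = 17^2 = 10
  bit 2 = 0: r = r^2 mod 31 = 10^2 = 7
  bit 3 = 1: r = r^2 * 17 mod 31 = 7^2 * 17 = 18*17 = 27
  -> A = 27
B = 17^13 mod 31  (bits of 13 = 1101)
  bit 0 = 1: r = r^2 * 17 mod 31 = 1^2 * 17 = 1*17 = 17
  bit 1 = 1: r = r^2 * 17 mod 31 = 17^2 * 17 = 10*17 = 15
  bit 2 = 0: r = r^2 mod 31 = 15^2 = 8
  bit 3 = 1: r = r^2 * 17 mod 31 = 8^2 * 17 = 2*17 = 3
  -> B = 3
s = B^a = 3^9 mod 31  (bits of 9 = 1001)
  bit 0 = 1: r = r^2 * 3 mod 31 = 1^2 * 3 = 1*3 = 3
  bit 1 = 0: r = r^2 mod 31 = 3^2 = 9
  bit 2 = 0: r = r^2 mod 31 = 9^2 = 19
  bit 3 = 1: r = r^2 * 3 mod 31 = 19^2 * 3 = 20*3 = 29
  -> s = B^a = 29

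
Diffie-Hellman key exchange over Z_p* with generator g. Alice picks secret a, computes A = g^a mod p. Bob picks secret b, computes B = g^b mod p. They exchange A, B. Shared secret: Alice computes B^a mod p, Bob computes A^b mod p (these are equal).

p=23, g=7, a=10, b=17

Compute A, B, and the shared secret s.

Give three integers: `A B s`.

Answer: 13 19 6

Derivation:
A = 7^10 mod 23  (bits of 10 = 1010)
  bit 0 = 1: r = r^2 * 7 mod 23 = 1^2 * 7 = 1*7 = 7
  bit 1 = 0: r = r^2 mod 23 = 7^2 = 3
  bit 2 = 1: r = r^2 * 7 mod 23 = 3^2 * 7 = 9*7 = 17
  bit 3 = 0: r = r^2 mod 23 = 17^2 = 13
  -> A = 13
B = 7^17 mod 23  (bits of 17 = 10001)
  bit 0 = 1: r = r^2 * 7 mod 23 = 1^2 * 7 = 1*7 = 7
  bit 1 = 0: r = r^2 mod 23 = 7^2 = 3
  bit 2 = 0: r = r^2 mod 23 = 3^2 = 9
  bit 3 = 0: r = r^2 mod 23 = 9^2 = 12
  bit 4 = 1: r = r^2 * 7 mod 23 = 12^2 * 7 = 6*7 = 19
  -> B = 19
s = B^a = 19^10 mod 23  (bits of 10 = 1010)
  bit 0 = 1: r = r^2 * 19 mod 23 = 1^2 * 19 = 1*19 = 19
  bit 1 = 0: r = r^2 mod 23 = 19^2 = 16
  bit 2 = 1: r = r^2 * 19 mod 23 = 16^2 * 19 = 3*19 = 11
  bit 3 = 0: r = r^2 mod 23 = 11^2 = 6
  -> s = B^a = 6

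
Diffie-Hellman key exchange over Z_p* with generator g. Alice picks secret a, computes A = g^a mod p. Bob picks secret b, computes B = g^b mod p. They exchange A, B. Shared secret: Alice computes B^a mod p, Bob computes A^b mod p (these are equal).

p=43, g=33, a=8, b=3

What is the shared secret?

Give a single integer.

A = 33^8 mod 43  (bits of 8 = 1000)
  bit 0 = 1: r = r^2 * 33 mod 43 = 1^2 * 33 = 1*33 = 33
  bit 1 = 0: r = r^2 mod 43 = 33^2 = 14
  bit 2 = 0: r = r^2 mod 43 = 14^2 = 24
  bit 3 = 0: r = r^2 mod 43 = 24^2 = 17
  -> A = 17
B = 33^3 mod 43  (bits of 3 = 11)
  bit 0 = 1: r = r^2 * 33 mod 43 = 1^2 * 33 = 1*33 = 33
  bit 1 = 1: r = r^2 * 33 mod 43 = 33^2 * 33 = 14*33 = 32
  -> B = 32
s = B^a = 32^8 mod 43  (bits of 8 = 1000)
  bit 0 = 1: r = r^2 * 32 mod 43 = 1^2 * 32 = 1*32 = 32
  bit 1 = 0: r = r^2 mod 43 = 32^2 = 35
  bit 2 = 0: r = r^2 mod 43 = 35^2 = 21
  bit 3 = 0: r = r^2 mod 43 = 21^2 = 11
  -> s = B^a = 11

Answer: 11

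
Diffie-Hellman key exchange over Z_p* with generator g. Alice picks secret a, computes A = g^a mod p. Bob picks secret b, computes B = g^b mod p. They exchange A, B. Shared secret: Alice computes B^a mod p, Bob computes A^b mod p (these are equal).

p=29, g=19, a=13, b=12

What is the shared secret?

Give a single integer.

A = 19^13 mod 29  (bits of 13 = 1101)
  bit 0 = 1: r = r^2 * 19 mod 29 = 1^2 * 19 = 1*19 = 19
  bit 1 = 1: r = r^2 * 19 mod 29 = 19^2 * 19 = 13*19 = 15
  bit 2 = 0: r = r^2 mod 29 = 15^2 = 22
  bit 3 = 1: r = r^2 * 19 mod 29 = 22^2 * 19 = 20*19 = 3
  -> A = 3
B = 19^12 mod 29  (bits of 12 = 1100)
  bit 0 = 1: r = r^2 * 19 mod 29 = 1^2 * 19 = 1*19 = 19
  bit 1 = 1: r = r^2 * 19 mod 29 = 19^2 * 19 = 13*19 = 15
  bit 2 = 0: r = r^2 mod 29 = 15^2 = 22
  bit 3 = 0: r = r^2 mod 29 = 22^2 = 20
  -> B = 20
s = B^a = 20^13 mod 29  (bits of 13 = 1101)
  bit 0 = 1: r = r^2 * 20 mod 29 = 1^2 * 20 = 1*20 = 20
  bit 1 = 1: r = r^2 * 20 mod 29 = 20^2 * 20 = 23*20 = 25
  bit 2 = 0: r = r^2 mod 29 = 25^2 = 16
  bit 3 = 1: r = r^2 * 20 mod 29 = 16^2 * 20 = 24*20 = 16
  -> s = B^a = 16

Answer: 16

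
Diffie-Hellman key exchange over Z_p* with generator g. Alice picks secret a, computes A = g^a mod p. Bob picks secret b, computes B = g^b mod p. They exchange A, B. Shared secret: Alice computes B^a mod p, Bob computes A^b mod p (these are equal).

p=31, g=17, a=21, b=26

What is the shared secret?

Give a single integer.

Answer: 8

Derivation:
A = 17^21 mod 31  (bits of 21 = 10101)
  bit 0 = 1: r = r^2 * 17 mod 31 = 1^2 * 17 = 1*17 = 17
  bit 1 = 0: r = r^2 mod 31 = 17^2 = 10
  bit 2 = 1: r = r^2 * 17 mod 31 = 10^2 * 17 = 7*17 = 26
  bit 3 = 0: r = r^2 mod 31 = 26^2 = 25
  bit 4 = 1: r = r^2 * 17 mod 31 = 25^2 * 17 = 5*17 = 23
  -> A = 23
B = 17^26 mod 31  (bits of 26 = 11010)
  bit 0 = 1: r = r^2 * 17 mod 31 = 1^2 * 17 = 1*17 = 17
  bit 1 = 1: r = r^2 * 17 mod 31 = 17^2 * 17 = 10*17 = 15
  bit 2 = 0: r = r^2 mod 31 = 15^2 = 8
  bit 3 = 1: r = r^2 * 17 mod 31 = 8^2 * 17 = 2*17 = 3
  bit 4 = 0: r = r^2 mod 31 = 3^2 = 9
  -> B = 9
s = B^a = 9^21 mod 31  (bits of 21 = 10101)
  bit 0 = 1: r = r^2 * 9 mod 31 = 1^2 * 9 = 1*9 = 9
  bit 1 = 0: r = r^2 mod 31 = 9^2 = 19
  bit 2 = 1: r = r^2 * 9 mod 31 = 19^2 * 9 = 20*9 = 25
  bit 3 = 0: r = r^2 mod 31 = 25^2 = 5
  bit 4 = 1: r = r^2 * 9 mod 31 = 5^2 * 9 = 25*9 = 8
  -> s = B^a = 8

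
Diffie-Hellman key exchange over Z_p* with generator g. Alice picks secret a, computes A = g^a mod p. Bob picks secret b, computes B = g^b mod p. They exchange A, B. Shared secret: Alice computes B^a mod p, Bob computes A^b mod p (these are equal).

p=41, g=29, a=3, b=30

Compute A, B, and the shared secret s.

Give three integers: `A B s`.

A = 29^3 mod 41  (bits of 3 = 11)
  bit 0 = 1: r = r^2 * 29 mod 41 = 1^2 * 29 = 1*29 = 29
  bit 1 = 1: r = r^2 * 29 mod 41 = 29^2 * 29 = 21*29 = 35
  -> A = 35
B = 29^30 mod 41  (bits of 30 = 11110)
  bit 0 = 1: r = r^2 * 29 mod 41 = 1^2 * 29 = 1*29 = 29
  bit 1 = 1: r = r^2 * 29 mod 41 = 29^2 * 29 = 21*29 = 35
  bit 2 = 1: r = r^2 * 29 mod 41 = 35^2 * 29 = 36*29 = 19
  bit 3 = 1: r = r^2 * 29 mod 41 = 19^2 * 29 = 33*29 = 14
  bit 4 = 0: r = r^2 mod 41 = 14^2 = 32
  -> B = 32
s = B^a = 32^3 mod 41  (bits of 3 = 11)
  bit 0 = 1: r = r^2 * 32 mod 41 = 1^2 * 32 = 1*32 = 32
  bit 1 = 1: r = r^2 * 32 mod 41 = 32^2 * 32 = 40*32 = 9
  -> s = B^a = 9

Answer: 35 32 9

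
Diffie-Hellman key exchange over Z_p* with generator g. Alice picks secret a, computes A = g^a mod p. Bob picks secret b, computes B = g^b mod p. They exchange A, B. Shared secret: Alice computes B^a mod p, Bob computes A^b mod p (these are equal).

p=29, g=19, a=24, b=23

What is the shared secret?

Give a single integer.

A = 19^24 mod 29  (bits of 24 = 11000)
  bit 0 = 1: r = r^2 * 19 mod 29 = 1^2 * 19 = 1*19 = 19
  bit 1 = 1: r = r^2 * 19 mod 29 = 19^2 * 19 = 13*19 = 15
  bit 2 = 0: r = r^2 mod 29 = 15^2 = 22
  bit 3 = 0: r = r^2 mod 29 = 22^2 = 20
  bit 4 = 0: r = r^2 mod 29 = 20^2 = 23
  -> A = 23
B = 19^23 mod 29  (bits of 23 = 10111)
  bit 0 = 1: r = r^2 * 19 mod 29 = 1^2 * 19 = 1*19 = 19
  bit 1 = 0: r = r^2 mod 29 = 19^2 = 13
  bit 2 = 1: r = r^2 * 19 mod 29 = 13^2 * 19 = 24*19 = 21
  bit 3 = 1: r = r^2 * 19 mod 29 = 21^2 * 19 = 6*19 = 27
  bit 4 = 1: r = r^2 * 19 mod 29 = 27^2 * 19 = 4*19 = 18
  -> B = 18
s = B^a = 18^24 mod 29  (bits of 24 = 11000)
  bit 0 = 1: r = r^2 * 18 mod 29 = 1^2 * 18 = 1*18 = 18
  bit 1 = 1: r = r^2 * 18 mod 29 = 18^2 * 18 = 5*18 = 3
  bit 2 = 0: r = r^2 mod 29 = 3^2 = 9
  bit 3 = 0: r = r^2 mod 29 = 9^2 = 23
  bit 4 = 0: r = r^2 mod 29 = 23^2 = 7
  -> s = B^a = 7

Answer: 7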